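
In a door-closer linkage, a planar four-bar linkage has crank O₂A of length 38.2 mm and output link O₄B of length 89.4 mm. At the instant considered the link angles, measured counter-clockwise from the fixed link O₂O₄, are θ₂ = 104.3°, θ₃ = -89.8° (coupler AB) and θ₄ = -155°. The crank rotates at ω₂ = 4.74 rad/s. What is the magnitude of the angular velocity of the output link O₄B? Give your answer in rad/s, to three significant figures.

ω₂ = 4.74 rad/s
Differentiating the loop-closure r₂e^{iθ₂}+r₃e^{iθ₃}=r₁+r₄e^{iθ₄} gives r₂ω₂e^{iθ₂}+r₃ω₃e^{iθ₃}=r₄ω₄e^{iθ₄}.
Eliminating the other unknown: ω₄ = r₂ω₂ sin(θ₂−θ₃) / [r₄ sin(θ₄−θ₃)].
Numerator sine = -0.24362; denominator sine = -0.90778.
Result = 0.0382·4.74·(-0.24362) / (0.0894·(-0.90778)) = +0.54354 rad/s; magnitude 0.54354 rad/s.

0.544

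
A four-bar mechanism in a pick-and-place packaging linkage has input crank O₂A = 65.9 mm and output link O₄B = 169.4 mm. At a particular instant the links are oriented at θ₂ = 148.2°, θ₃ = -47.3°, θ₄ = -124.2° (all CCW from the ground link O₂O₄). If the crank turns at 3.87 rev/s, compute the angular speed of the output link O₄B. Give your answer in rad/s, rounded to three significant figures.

ω₂ = 24.32 rad/s (from 3.87 rev/s).
Differentiating the loop-closure r₂e^{iθ₂}+r₃e^{iθ₃}=r₁+r₄e^{iθ₄} gives r₂ω₂e^{iθ₂}+r₃ω₃e^{iθ₃}=r₄ω₄e^{iθ₄}.
Eliminating the other unknown: ω₄ = r₂ω₂ sin(θ₂−θ₃) / [r₄ sin(θ₄−θ₃)].
Numerator sine = -0.26724; denominator sine = -0.97398.
Result = 0.0659·24.32·(-0.26724) / (0.1694·(-0.97398)) = +2.5955 rad/s; magnitude 2.5955 rad/s.

2.60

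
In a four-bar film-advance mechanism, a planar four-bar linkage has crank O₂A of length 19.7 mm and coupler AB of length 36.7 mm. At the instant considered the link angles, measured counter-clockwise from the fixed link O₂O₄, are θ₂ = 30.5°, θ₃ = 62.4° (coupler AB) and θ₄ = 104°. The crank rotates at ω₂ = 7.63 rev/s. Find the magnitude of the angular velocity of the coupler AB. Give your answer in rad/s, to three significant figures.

37.2

ω₂ = 47.94 rad/s (from 7.63 rev/s).
Differentiating the loop-closure r₂e^{iθ₂}+r₃e^{iθ₃}=r₁+r₄e^{iθ₄} gives r₂ω₂e^{iθ₂}+r₃ω₃e^{iθ₃}=r₄ω₄e^{iθ₄}.
Eliminating the other unknown: ω₃ = r₂ω₂ sin(θ₄−θ₂) / [r₃ sin(θ₃−θ₄)].
Numerator sine = +0.95882; denominator sine = -0.66393.
Result = 0.0197·47.94·(+0.95882) / (0.0367·(-0.66393)) = -37.164 rad/s; magnitude 37.164 rad/s.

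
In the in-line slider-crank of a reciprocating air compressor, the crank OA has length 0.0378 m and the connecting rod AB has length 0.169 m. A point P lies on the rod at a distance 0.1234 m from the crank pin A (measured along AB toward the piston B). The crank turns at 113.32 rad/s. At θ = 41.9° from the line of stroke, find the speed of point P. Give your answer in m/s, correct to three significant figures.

ω = 113.3 rad/s.  Crank-pin speed |V_A| = rω = 4.2835 m/s, perpendicular to OA.
Rod angle: sinφ = −(r/L) sinθ ⇒ φ = -8.591°; ω_rod = −rω cosθ/√(L²−r²sin²θ) = -19.079 rad/s.
V_P = V_A + ω_rod × AP, with AP = 0.1234 m along the rod.
Components: V_Px = −rω sinθ − a·ω_rod·sinφ = -3.2123 m/s;  V_Py = rω cosθ + a·ω_rod·cosφ = +0.86026 m/s.
|V_P| = √(V_Px² + V_Py²) = 3.3255 m/s.

3.33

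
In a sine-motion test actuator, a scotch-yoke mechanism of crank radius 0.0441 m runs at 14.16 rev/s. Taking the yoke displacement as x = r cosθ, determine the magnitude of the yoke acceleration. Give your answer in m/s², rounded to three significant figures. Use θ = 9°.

ω = 88.97 rad/s (from 14.16 rev/s).
x = r cosθ ⇒ ẍ = −rω² cosθ (ω constant).
|a| = rω²|cosθ| = 0.0441·(88.97)²·|cos 9°| = 344.78 m/s².

345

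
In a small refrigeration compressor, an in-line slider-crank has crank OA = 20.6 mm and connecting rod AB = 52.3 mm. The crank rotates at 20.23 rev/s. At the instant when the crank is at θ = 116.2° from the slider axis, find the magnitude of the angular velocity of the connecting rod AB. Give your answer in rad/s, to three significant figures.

ω = 127.1 rad/s (converted from 20.23 rev/s).
The rod makes angle φ with the slider axis where L sinφ = r sinθ; differentiating, L cosφ·φ̇ = r ω cosθ.
L cosφ = √(L² − r² sin²θ) = 0.048925 m.
|ω_rod| = r ω |cosθ| / √(L² − r² sin²θ) = 0.0206·127.1·0.44151/0.048925 = 23.629 rad/s.

23.6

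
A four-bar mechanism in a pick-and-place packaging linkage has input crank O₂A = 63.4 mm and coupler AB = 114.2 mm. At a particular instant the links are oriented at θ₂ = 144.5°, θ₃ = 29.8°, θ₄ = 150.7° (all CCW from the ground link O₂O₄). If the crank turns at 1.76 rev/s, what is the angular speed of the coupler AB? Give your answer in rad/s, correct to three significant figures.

0.773

ω₂ = 11.06 rad/s (from 1.76 rev/s).
Differentiating the loop-closure r₂e^{iθ₂}+r₃e^{iθ₃}=r₁+r₄e^{iθ₄} gives r₂ω₂e^{iθ₂}+r₃ω₃e^{iθ₃}=r₄ω₄e^{iθ₄}.
Eliminating the other unknown: ω₃ = r₂ω₂ sin(θ₄−θ₂) / [r₃ sin(θ₃−θ₄)].
Numerator sine = +0.10800; denominator sine = -0.85806.
Result = 0.0634·11.06·(+0.10800) / (0.1142·(-0.85806)) = -0.77271 rad/s; magnitude 0.77271 rad/s.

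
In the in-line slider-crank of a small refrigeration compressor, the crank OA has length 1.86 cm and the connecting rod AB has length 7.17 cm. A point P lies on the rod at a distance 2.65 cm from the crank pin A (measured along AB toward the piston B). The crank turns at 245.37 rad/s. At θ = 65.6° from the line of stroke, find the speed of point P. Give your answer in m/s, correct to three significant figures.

ω = 245.4 rad/s.  Crank-pin speed |V_A| = rω = 4.5639 m/s, perpendicular to OA.
Rod angle: sinφ = −(r/L) sinθ ⇒ φ = -13.665°; ω_rod = −rω cosθ/√(L²−r²sin²θ) = -27.061 rad/s.
V_P = V_A + ω_rod × AP, with AP = 0.0265 m along the rod.
Components: V_Px = −rω sinθ − a·ω_rod·sinφ = -4.3257 m/s;  V_Py = rω cosθ + a·ω_rod·cosφ = +1.1885 m/s.
|V_P| = √(V_Px² + V_Py²) = 4.486 m/s.

4.49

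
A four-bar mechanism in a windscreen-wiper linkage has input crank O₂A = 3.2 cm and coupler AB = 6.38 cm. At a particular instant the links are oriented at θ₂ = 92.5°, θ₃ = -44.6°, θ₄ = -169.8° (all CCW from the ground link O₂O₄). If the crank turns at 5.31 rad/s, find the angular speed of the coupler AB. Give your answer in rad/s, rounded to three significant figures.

ω₂ = 5.31 rad/s
Differentiating the loop-closure r₂e^{iθ₂}+r₃e^{iθ₃}=r₁+r₄e^{iθ₄} gives r₂ω₂e^{iθ₂}+r₃ω₃e^{iθ₃}=r₄ω₄e^{iθ₄}.
Eliminating the other unknown: ω₃ = r₂ω₂ sin(θ₄−θ₂) / [r₃ sin(θ₃−θ₄)].
Numerator sine = +0.99098; denominator sine = +0.81714.
Result = 0.032·5.31·(+0.99098) / (0.0638·(+0.81714)) = +3.2299 rad/s; magnitude 3.2299 rad/s.

3.23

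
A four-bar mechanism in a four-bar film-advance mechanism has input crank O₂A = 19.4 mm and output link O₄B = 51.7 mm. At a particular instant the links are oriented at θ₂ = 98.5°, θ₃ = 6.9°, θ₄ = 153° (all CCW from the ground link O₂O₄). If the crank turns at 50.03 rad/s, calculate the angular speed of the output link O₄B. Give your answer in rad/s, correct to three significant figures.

ω₂ = 50.03 rad/s
Differentiating the loop-closure r₂e^{iθ₂}+r₃e^{iθ₃}=r₁+r₄e^{iθ₄} gives r₂ω₂e^{iθ₂}+r₃ω₃e^{iθ₃}=r₄ω₄e^{iθ₄}.
Eliminating the other unknown: ω₄ = r₂ω₂ sin(θ₂−θ₃) / [r₄ sin(θ₄−θ₃)].
Numerator sine = +0.99961; denominator sine = +0.55775.
Result = 0.0194·50.03·(+0.99961) / (0.0517·(+0.55775)) = +33.646 rad/s; magnitude 33.646 rad/s.

33.6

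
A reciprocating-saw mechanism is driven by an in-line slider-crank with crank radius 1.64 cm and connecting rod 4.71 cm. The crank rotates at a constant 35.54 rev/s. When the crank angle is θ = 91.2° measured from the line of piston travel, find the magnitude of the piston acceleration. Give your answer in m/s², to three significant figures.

ω = 2π·35.5 = 223.3 rad/s
x(θ) = r cosθ + √(L² − r² sin²θ); with ω constant, a = ω²·d²x/dθ².
d²x/dθ² = −r cosθ − r²(cos2θ)/√u − r⁴ sin²2θ/(4u^{3/2}),  u = L² − r² sin²θ = 0.00194957 m².
Substituting r = 0.0164 m, L = 0.0471 m, θ = 91.2°: d²x/dθ² = +0.0064292 m.
a = ω²·d²x/dθ² = (223.3)²·(+0.0064292) = +320.59 m/s²;  |a| = 320.59 m/s².

321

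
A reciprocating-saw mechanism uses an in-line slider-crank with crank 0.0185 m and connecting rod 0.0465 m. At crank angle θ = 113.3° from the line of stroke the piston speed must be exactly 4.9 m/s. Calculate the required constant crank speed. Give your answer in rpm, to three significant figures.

3310

For an in-line slider-crank, |v_piston| = rω|sinθ|·[1 + r cosθ/√(L² − r² sin²θ)].
With r = 0.0185 m, L = 0.0465 m, θ = 113.3°: the bracketed kinematic factor |dx/dθ| = 0.014119 m.
ω = v/|dx/dθ| = 4.9/0.014119 = 347.06 rad/s.
N = 60ω/(2π) = 3314.1 rpm.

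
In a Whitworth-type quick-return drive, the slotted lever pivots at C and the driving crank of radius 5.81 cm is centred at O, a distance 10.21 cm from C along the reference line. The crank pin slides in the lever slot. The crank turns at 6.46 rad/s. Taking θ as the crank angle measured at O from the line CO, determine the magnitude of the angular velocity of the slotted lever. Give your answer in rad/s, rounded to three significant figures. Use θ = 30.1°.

2.28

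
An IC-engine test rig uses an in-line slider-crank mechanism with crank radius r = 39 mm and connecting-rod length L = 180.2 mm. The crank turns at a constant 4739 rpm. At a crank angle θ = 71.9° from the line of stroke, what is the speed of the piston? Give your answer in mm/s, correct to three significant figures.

ω = 2π·4739/60 = 496.3 rad/s
For an in-line slider-crank, x = r cosθ + √(L² − r² sin²θ), so v = −rω sinθ·[1 + r cosθ/√(L² − r² sin²θ)].
With r = 0.039 m, L = 0.1802 m, θ = 71.9°: √(L² − r² sin²θ) = 0.17635 m.
v = −0.039·496.3·0.95052·[1 + 0.039·0.31068/0.17635] = -19.661 m/s.
|v| = 19.661 m/s = 19661 mm/s.

19700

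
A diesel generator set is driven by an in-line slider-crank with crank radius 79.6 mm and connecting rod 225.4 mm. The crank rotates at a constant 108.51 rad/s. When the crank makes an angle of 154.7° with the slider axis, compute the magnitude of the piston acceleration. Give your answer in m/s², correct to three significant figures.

ω = 108.5 rad/s
x(θ) = r cosθ + √(L² − r² sin²θ); with ω constant, a = ω²·d²x/dθ².
d²x/dθ² = −r cosθ − r²(cos2θ)/√u − r⁴ sin²2θ/(4u^{3/2}),  u = L² − r² sin²θ = 0.049648 m².
Substituting r = 0.0796 m, L = 0.2254 m, θ = 154.7°: d²x/dθ² = +0.053374 m.
a = ω²·d²x/dθ² = (108.5)²·(+0.053374) = +628.44 m/s²;  |a| = 628.44 m/s².

628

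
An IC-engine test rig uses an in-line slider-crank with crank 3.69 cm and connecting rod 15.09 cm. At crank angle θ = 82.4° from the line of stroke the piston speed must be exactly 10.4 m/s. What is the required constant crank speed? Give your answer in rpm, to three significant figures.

2630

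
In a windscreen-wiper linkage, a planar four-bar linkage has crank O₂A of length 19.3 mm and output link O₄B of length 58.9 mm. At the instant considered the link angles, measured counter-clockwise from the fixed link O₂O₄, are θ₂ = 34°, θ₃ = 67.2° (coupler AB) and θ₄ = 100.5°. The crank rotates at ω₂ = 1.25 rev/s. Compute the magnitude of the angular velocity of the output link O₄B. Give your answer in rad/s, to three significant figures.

ω₂ = 7.854 rad/s (from 1.25 rev/s).
Differentiating the loop-closure r₂e^{iθ₂}+r₃e^{iθ₃}=r₁+r₄e^{iθ₄} gives r₂ω₂e^{iθ₂}+r₃ω₃e^{iθ₃}=r₄ω₄e^{iθ₄}.
Eliminating the other unknown: ω₄ = r₂ω₂ sin(θ₂−θ₃) / [r₄ sin(θ₄−θ₃)].
Numerator sine = -0.54756; denominator sine = +0.54902.
Result = 0.0193·7.854·(-0.54756) / (0.0589·(+0.54902)) = -2.5667 rad/s; magnitude 2.5667 rad/s.

2.57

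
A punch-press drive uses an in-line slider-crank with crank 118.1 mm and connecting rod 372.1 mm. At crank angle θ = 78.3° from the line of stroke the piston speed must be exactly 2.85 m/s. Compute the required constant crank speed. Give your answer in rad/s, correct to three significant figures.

23.1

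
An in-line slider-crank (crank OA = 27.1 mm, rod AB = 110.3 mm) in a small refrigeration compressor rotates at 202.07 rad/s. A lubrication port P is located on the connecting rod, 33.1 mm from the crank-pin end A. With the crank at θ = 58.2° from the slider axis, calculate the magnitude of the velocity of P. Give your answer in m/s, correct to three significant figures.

5.24

ω = 202.1 rad/s.  Crank-pin speed |V_A| = rω = 5.4761 m/s, perpendicular to OA.
Rod angle: sinφ = −(r/L) sinθ ⇒ φ = -12.053°; ω_rod = −rω cosθ/√(L²−r²sin²θ) = -26.752 rad/s.
V_P = V_A + ω_rod × AP, with AP = 0.0331 m along the rod.
Components: V_Px = −rω sinθ − a·ω_rod·sinφ = -4.839 m/s;  V_Py = rω cosθ + a·ω_rod·cosφ = +2.0197 m/s.
|V_P| = √(V_Px² + V_Py²) = 5.2436 m/s.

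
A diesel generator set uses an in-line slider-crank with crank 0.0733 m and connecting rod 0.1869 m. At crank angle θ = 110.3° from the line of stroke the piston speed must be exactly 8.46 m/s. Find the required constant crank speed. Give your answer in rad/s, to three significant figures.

144

For an in-line slider-crank, |v_piston| = rω|sinθ|·[1 + r cosθ/√(L² − r² sin²θ)].
With r = 0.0733 m, L = 0.1869 m, θ = 110.3°: the bracketed kinematic factor |dx/dθ| = 0.058688 m.
ω = v/|dx/dθ| = 8.46/0.058688 = 144.15 rad/s.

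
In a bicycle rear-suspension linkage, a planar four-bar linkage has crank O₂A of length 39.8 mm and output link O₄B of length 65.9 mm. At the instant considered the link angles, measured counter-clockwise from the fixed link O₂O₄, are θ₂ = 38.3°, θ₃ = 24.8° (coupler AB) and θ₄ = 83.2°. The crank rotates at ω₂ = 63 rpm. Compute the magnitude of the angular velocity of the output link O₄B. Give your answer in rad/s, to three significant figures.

1.09

ω₂ = 6.597 rad/s (from 63 rpm).
Differentiating the loop-closure r₂e^{iθ₂}+r₃e^{iθ₃}=r₁+r₄e^{iθ₄} gives r₂ω₂e^{iθ₂}+r₃ω₃e^{iθ₃}=r₄ω₄e^{iθ₄}.
Eliminating the other unknown: ω₄ = r₂ω₂ sin(θ₂−θ₃) / [r₄ sin(θ₄−θ₃)].
Numerator sine = +0.23345; denominator sine = +0.85173.
Result = 0.0398·6.597·(+0.23345) / (0.0659·(+0.85173)) = +1.0921 rad/s; magnitude 1.0921 rad/s.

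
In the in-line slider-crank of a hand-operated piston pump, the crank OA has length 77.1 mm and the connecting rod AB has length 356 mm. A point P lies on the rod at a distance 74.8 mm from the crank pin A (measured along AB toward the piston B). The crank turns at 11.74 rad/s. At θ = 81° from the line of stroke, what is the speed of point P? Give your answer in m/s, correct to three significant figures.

0.907

ω = 11.74 rad/s.  Crank-pin speed |V_A| = rω = 0.90515 m/s, perpendicular to OA.
Rod angle: sinφ = −(r/L) sinθ ⇒ φ = -12.351°; ω_rod = −rω cosθ/√(L²−r²sin²θ) = -0.40717 rad/s.
V_P = V_A + ω_rod × AP, with AP = 0.0748 m along the rod.
Components: V_Px = −rω sinθ − a·ω_rod·sinφ = -0.90052 m/s;  V_Py = rω cosθ + a·ω_rod·cosφ = +0.11185 m/s.
|V_P| = √(V_Px² + V_Py²) = 0.90744 m/s.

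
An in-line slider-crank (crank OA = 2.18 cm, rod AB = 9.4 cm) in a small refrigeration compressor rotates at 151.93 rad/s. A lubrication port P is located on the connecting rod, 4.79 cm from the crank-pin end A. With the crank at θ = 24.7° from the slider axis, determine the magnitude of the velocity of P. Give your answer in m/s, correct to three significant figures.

2.13

ω = 151.9 rad/s.  Crank-pin speed |V_A| = rω = 3.3121 m/s, perpendicular to OA.
Rod angle: sinφ = −(r/L) sinθ ⇒ φ = -5.561°; ω_rod = −rω cosθ/√(L²−r²sin²θ) = -32.163 rad/s.
V_P = V_A + ω_rod × AP, with AP = 0.0479 m along the rod.
Components: V_Px = −rω sinθ − a·ω_rod·sinφ = -1.5333 m/s;  V_Py = rω cosθ + a·ω_rod·cosφ = +1.4757 m/s.
|V_P| = √(V_Px² + V_Py²) = 2.1281 m/s.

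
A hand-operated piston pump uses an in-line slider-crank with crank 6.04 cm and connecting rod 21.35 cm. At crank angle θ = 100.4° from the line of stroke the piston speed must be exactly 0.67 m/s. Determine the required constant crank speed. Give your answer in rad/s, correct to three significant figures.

For an in-line slider-crank, |v_piston| = rω|sinθ|·[1 + r cosθ/√(L² − r² sin²θ)].
With r = 0.0604 m, L = 0.2135 m, θ = 100.4°: the bracketed kinematic factor |dx/dθ| = 0.056249 m.
ω = v/|dx/dθ| = 0.67/0.056249 = 11.911 rad/s.

11.9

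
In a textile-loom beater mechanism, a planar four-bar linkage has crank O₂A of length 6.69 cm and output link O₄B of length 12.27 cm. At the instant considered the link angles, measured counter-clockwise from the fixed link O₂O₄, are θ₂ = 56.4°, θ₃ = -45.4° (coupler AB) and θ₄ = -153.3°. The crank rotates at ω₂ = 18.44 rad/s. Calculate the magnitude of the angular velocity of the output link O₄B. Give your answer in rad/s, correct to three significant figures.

10.3

ω₂ = 18.44 rad/s
Differentiating the loop-closure r₂e^{iθ₂}+r₃e^{iθ₃}=r₁+r₄e^{iθ₄} gives r₂ω₂e^{iθ₂}+r₃ω₃e^{iθ₃}=r₄ω₄e^{iθ₄}.
Eliminating the other unknown: ω₄ = r₂ω₂ sin(θ₂−θ₃) / [r₄ sin(θ₄−θ₃)].
Numerator sine = +0.97887; denominator sine = -0.95159.
Result = 0.0669·18.44·(+0.97887) / (0.1227·(-0.95159)) = -10.342 rad/s; magnitude 10.342 rad/s.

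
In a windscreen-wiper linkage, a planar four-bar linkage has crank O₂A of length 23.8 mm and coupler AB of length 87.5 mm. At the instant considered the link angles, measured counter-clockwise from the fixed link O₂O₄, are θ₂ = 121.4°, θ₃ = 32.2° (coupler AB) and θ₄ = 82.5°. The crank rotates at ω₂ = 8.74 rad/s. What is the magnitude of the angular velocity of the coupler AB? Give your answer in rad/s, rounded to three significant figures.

ω₂ = 8.74 rad/s
Differentiating the loop-closure r₂e^{iθ₂}+r₃e^{iθ₃}=r₁+r₄e^{iθ₄} gives r₂ω₂e^{iθ₂}+r₃ω₃e^{iθ₃}=r₄ω₄e^{iθ₄}.
Eliminating the other unknown: ω₃ = r₂ω₂ sin(θ₄−θ₂) / [r₃ sin(θ₃−θ₄)].
Numerator sine = -0.62796; denominator sine = -0.76940.
Result = 0.0238·8.74·(-0.62796) / (0.0875·(-0.76940)) = +1.9403 rad/s; magnitude 1.9403 rad/s.

1.94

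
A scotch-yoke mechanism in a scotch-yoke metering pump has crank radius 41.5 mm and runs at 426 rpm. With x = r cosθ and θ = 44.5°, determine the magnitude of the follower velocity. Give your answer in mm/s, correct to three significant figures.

ω = 44.61 rad/s (from 426 rpm).
x = r cosθ ⇒ ẋ = −rω sinθ.
|v| = rω|sinθ| = 0.0415·44.61·|sin 44.5°| = 1.2976 m/s = 1297.6 mm/s.

1300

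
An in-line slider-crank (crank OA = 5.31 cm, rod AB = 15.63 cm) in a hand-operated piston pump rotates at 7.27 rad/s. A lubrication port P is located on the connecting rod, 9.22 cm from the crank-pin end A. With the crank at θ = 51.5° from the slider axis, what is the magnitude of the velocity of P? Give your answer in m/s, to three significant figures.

0.355

ω = 7.27 rad/s.  Crank-pin speed |V_A| = rω = 0.38604 m/s, perpendicular to OA.
Rod angle: sinφ = −(r/L) sinθ ⇒ φ = -15.419°; ω_rod = −rω cosθ/√(L²−r²sin²θ) = -1.5949 rad/s.
V_P = V_A + ω_rod × AP, with AP = 0.0922 m along the rod.
Components: V_Px = −rω sinθ − a·ω_rod·sinφ = -0.34121 m/s;  V_Py = rω cosθ + a·ω_rod·cosφ = +0.098555 m/s.
|V_P| = √(V_Px² + V_Py²) = 0.35516 m/s.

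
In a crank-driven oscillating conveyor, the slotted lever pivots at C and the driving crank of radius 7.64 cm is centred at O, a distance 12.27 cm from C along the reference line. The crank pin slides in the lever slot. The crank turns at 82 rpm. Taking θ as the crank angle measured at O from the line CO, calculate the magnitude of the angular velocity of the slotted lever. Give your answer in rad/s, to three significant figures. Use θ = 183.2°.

13.9

ω = 8.587 rad/s (from 82 rpm).
Crank pin A relative to C: A = (d + r cosθ, r sinθ); lever angle φ = atan2(r sinθ, d + r cosθ).
Differentiating tanφ: φ̇ = rω(d cosθ + r)/(d² + r² + 2dr cosθ).
d² + r² + 2dr cosθ = |CA|² = 0.00217292 m²;  d cosθ + r = -0.046109 m.
|ω_lever| = |0.0764·8.587·-0.046109| / 0.00217292 = 13.921 rad/s.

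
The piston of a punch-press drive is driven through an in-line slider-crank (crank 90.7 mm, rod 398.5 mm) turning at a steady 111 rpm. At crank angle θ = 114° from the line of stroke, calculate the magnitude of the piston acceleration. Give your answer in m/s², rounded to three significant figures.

ω = 2π·111/60 = 11.62 rad/s
x(θ) = r cosθ + √(L² − r² sin²θ); with ω constant, a = ω²·d²x/dθ².
d²x/dθ² = −r cosθ − r²(cos2θ)/√u − r⁴ sin²2θ/(4u^{3/2}),  u = L² − r² sin²θ = 0.151937 m².
Substituting r = 0.0907 m, L = 0.3985 m, θ = 114°: d²x/dθ² = +0.050855 m.
a = ω²·d²x/dθ² = (11.62)²·(+0.050855) = +6.8713 m/s²;  |a| = 6.8713 m/s².

6.87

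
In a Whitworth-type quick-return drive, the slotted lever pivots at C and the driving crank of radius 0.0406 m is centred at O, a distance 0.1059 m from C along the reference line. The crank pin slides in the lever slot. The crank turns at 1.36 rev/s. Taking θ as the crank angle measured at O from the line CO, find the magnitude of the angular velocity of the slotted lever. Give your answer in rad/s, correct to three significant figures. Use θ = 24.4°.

ω = 8.545 rad/s (from 1.36 rev/s).
Crank pin A relative to C: A = (d + r cosθ, r sinθ); lever angle φ = atan2(r sinθ, d + r cosθ).
Differentiating tanφ: φ̇ = rω(d cosθ + r)/(d² + r² + 2dr cosθ).
d² + r² + 2dr cosθ = |CA|² = 0.0206942 m²;  d cosθ + r = +0.13704 m.
|ω_lever| = |0.0406·8.545·+0.13704| / 0.0206942 = 2.2975 rad/s.

2.30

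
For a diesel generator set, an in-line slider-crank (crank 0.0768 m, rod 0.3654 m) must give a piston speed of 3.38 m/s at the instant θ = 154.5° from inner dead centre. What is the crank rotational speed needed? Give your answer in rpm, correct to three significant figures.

For an in-line slider-crank, |v_piston| = rω|sinθ|·[1 + r cosθ/√(L² − r² sin²θ)].
With r = 0.0768 m, L = 0.3654 m, θ = 154.5°: the bracketed kinematic factor |dx/dθ| = 0.026765 m.
ω = v/|dx/dθ| = 3.38/0.026765 = 126.28 rad/s.
N = 60ω/(2π) = 1205.9 rpm.

1210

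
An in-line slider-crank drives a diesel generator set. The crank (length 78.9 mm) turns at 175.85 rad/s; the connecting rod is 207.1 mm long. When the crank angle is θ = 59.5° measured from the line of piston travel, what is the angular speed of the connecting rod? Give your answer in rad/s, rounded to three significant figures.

36.0

ω = 175.8 rad/s
The rod makes angle φ with the slider axis where L sinφ = r sinθ; differentiating, L cosφ·φ̇ = r ω cosθ.
L cosφ = √(L² − r² sin²θ) = 0.19562 m.
|ω_rod| = r ω |cosθ| / √(L² − r² sin²θ) = 0.0789·175.8·0.50754/0.19562 = 35.997 rad/s.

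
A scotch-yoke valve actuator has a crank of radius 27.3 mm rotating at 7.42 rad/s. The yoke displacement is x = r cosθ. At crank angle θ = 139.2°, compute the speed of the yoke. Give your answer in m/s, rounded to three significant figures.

ω = 7.42 rad/s
x = r cosθ ⇒ ẋ = −rω sinθ.
|v| = rω|sinθ| = 0.0273·7.42·|sin 139.2°| = 0.13236 m/s.

0.132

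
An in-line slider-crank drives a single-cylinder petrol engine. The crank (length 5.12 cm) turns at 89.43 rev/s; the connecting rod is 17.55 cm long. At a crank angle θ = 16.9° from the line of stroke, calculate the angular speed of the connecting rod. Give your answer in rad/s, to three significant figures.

157

ω = 561.9 rad/s (converted from 89.43 rev/s).
The rod makes angle φ with the slider axis where L sinφ = r sinθ; differentiating, L cosφ·φ̇ = r ω cosθ.
L cosφ = √(L² − r² sin²θ) = 0.17487 m.
|ω_rod| = r ω |cosθ| / √(L² − r² sin²θ) = 0.0512·561.9·0.95681/0.17487 = 157.42 rad/s.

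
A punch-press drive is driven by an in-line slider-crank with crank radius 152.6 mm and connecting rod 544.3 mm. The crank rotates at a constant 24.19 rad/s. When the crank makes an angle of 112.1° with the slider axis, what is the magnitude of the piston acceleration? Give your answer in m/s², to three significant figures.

51.9

ω = 24.19 rad/s
x(θ) = r cosθ + √(L² − r² sin²θ); with ω constant, a = ω²·d²x/dθ².
d²x/dθ² = −r cosθ − r²(cos2θ)/√u − r⁴ sin²2θ/(4u^{3/2}),  u = L² − r² sin²θ = 0.276272 m².
Substituting r = 0.1526 m, L = 0.5443 m, θ = 112.1°: d²x/dθ² = +0.08872 m.
a = ω²·d²x/dθ² = (24.19)²·(+0.08872) = +51.915 m/s²;  |a| = 51.915 m/s².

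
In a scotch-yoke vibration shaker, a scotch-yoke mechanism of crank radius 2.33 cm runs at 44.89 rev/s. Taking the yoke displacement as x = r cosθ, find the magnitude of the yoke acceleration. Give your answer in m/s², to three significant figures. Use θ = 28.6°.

ω = 282.1 rad/s (from 44.89 rev/s).
x = r cosθ ⇒ ẍ = −rω² cosθ (ω constant).
|a| = rω²|cosθ| = 0.0233·(282.1)²·|cos 28.6°| = 1627.4 m/s².

1630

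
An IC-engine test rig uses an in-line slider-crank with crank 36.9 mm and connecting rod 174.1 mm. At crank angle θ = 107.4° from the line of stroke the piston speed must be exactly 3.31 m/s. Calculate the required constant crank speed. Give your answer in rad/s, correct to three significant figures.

For an in-line slider-crank, |v_piston| = rω|sinθ|·[1 + r cosθ/√(L² − r² sin²θ)].
With r = 0.0369 m, L = 0.1741 m, θ = 107.4°: the bracketed kinematic factor |dx/dθ| = 0.032933 m.
ω = v/|dx/dθ| = 3.31/0.032933 = 100.51 rad/s.

101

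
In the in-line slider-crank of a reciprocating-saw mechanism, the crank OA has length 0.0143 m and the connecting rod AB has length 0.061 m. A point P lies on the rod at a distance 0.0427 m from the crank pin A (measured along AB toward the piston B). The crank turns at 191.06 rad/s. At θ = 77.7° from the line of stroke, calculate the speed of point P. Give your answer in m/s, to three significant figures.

2.77

ω = 191.1 rad/s.  Crank-pin speed |V_A| = rω = 2.7322 m/s, perpendicular to OA.
Rod angle: sinφ = −(r/L) sinθ ⇒ φ = -13.241°; ω_rod = −rω cosθ/√(L²−r²sin²θ) = -9.8021 rad/s.
V_P = V_A + ω_rod × AP, with AP = 0.0427 m along the rod.
Components: V_Px = −rω sinθ − a·ω_rod·sinφ = -2.7653 m/s;  V_Py = rω cosθ + a·ω_rod·cosφ = +0.17461 m/s.
|V_P| = √(V_Px² + V_Py²) = 2.7708 m/s.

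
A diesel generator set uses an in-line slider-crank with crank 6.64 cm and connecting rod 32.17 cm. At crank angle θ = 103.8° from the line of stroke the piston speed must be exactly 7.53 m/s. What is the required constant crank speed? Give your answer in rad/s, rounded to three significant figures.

For an in-line slider-crank, |v_piston| = rω|sinθ|·[1 + r cosθ/√(L² − r² sin²θ)].
With r = 0.0664 m, L = 0.3217 m, θ = 103.8°: the bracketed kinematic factor |dx/dθ| = 0.061243 m.
ω = v/|dx/dθ| = 7.53/0.061243 = 122.95 rad/s.

123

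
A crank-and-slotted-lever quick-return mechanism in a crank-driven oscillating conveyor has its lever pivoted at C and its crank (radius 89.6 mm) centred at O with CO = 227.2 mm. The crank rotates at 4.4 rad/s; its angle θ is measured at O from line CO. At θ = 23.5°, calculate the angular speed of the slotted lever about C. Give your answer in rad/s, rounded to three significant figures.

1.21

ω = 4.4 rad/s
Crank pin A relative to C: A = (d + r cosθ, r sinθ); lever angle φ = atan2(r sinθ, d + r cosθ).
Differentiating tanφ: φ̇ = rω(d cosθ + r)/(d² + r² + 2dr cosθ).
d² + r² + 2dr cosθ = |CA|² = 0.0969854 m²;  d cosθ + r = +0.29796 m.
|ω_lever| = |0.0896·4.4·+0.29796| / 0.0969854 = 1.2112 rad/s.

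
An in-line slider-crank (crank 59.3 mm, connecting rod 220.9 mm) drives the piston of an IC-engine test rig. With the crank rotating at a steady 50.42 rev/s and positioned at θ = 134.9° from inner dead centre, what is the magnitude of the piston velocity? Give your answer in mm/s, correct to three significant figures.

10700

ω = 2π·50.4 = 316.8 rad/s
For an in-line slider-crank, x = r cosθ + √(L² − r² sin²θ), so v = −rω sinθ·[1 + r cosθ/√(L² − r² sin²θ)].
With r = 0.0593 m, L = 0.2209 m, θ = 134.9°: √(L² − r² sin²θ) = 0.21687 m.
v = −0.0593·316.8·0.70834·[1 + 0.0593·-0.70587/0.21687] = -10.739 m/s.
|v| = 10.739 m/s = 10739 mm/s.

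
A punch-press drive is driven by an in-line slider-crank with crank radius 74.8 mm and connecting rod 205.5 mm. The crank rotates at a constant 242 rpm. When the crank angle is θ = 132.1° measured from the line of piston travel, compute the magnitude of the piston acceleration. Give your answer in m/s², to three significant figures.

ω = 2π·242/60 = 25.34 rad/s
x(θ) = r cosθ + √(L² − r² sin²θ); with ω constant, a = ω²·d²x/dθ².
d²x/dθ² = −r cosθ − r²(cos2θ)/√u − r⁴ sin²2θ/(4u^{3/2}),  u = L² − r² sin²θ = 0.03915 m².
Substituting r = 0.0748 m, L = 0.2055 m, θ = 132.1°: d²x/dθ² = +0.052006 m.
a = ω²·d²x/dθ² = (25.34)²·(+0.052006) = +33.399 m/s²;  |a| = 33.399 m/s².

33.4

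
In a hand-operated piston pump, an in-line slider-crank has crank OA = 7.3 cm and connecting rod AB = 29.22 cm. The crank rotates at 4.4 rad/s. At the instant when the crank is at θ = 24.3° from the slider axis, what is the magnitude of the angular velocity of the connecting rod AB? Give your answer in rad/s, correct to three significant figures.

ω = 4.4 rad/s
The rod makes angle φ with the slider axis where L sinφ = r sinθ; differentiating, L cosφ·φ̇ = r ω cosθ.
L cosφ = √(L² − r² sin²θ) = 0.29065 m.
|ω_rod| = r ω |cosθ| / √(L² − r² sin²θ) = 0.073·4.4·0.91140/0.29065 = 1.0072 rad/s.

1.01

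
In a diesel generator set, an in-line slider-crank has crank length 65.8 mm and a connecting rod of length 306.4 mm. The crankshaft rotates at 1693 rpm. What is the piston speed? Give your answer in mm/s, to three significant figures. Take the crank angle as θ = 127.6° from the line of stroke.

8010

ω = 2π·1693/60 = 177.3 rad/s
For an in-line slider-crank, x = r cosθ + √(L² − r² sin²θ), so v = −rω sinθ·[1 + r cosθ/√(L² − r² sin²θ)].
With r = 0.0658 m, L = 0.3064 m, θ = 127.6°: √(L² − r² sin²θ) = 0.30193 m.
v = −0.0658·177.3·0.79229·[1 + 0.0658·-0.61015/0.30193] = -8.0136 m/s.
|v| = 8.0136 m/s = 8013.6 mm/s.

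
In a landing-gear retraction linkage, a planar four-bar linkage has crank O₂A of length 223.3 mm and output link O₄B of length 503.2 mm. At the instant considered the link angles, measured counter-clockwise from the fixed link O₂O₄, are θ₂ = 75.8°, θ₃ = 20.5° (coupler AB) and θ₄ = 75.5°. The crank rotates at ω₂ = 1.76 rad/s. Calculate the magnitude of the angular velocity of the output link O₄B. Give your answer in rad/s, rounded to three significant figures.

0.784

ω₂ = 1.76 rad/s
Differentiating the loop-closure r₂e^{iθ₂}+r₃e^{iθ₃}=r₁+r₄e^{iθ₄} gives r₂ω₂e^{iθ₂}+r₃ω₃e^{iθ₃}=r₄ω₄e^{iθ₄}.
Eliminating the other unknown: ω₄ = r₂ω₂ sin(θ₂−θ₃) / [r₄ sin(θ₄−θ₃)].
Numerator sine = +0.82214; denominator sine = +0.81915.
Result = 0.2233·1.76·(+0.82214) / (0.5032·(+0.81915)) = +0.78387 rad/s; magnitude 0.78387 rad/s.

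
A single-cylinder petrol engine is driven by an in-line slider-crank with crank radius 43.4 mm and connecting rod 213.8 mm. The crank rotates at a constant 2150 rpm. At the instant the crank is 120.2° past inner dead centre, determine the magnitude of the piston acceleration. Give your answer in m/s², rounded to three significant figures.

ω = 2π·2150/60 = 225.1 rad/s
x(θ) = r cosθ + √(L² − r² sin²θ); with ω constant, a = ω²·d²x/dθ².
d²x/dθ² = −r cosθ − r²(cos2θ)/√u − r⁴ sin²2θ/(4u^{3/2}),  u = L² − r² sin²θ = 0.0443035 m².
Substituting r = 0.0434 m, L = 0.2138 m, θ = 120.2°: d²x/dθ² = +0.026179 m.
a = ω²·d²x/dθ² = (225.1)²·(+0.026179) = +1327.1 m/s²;  |a| = 1327.1 m/s².

1330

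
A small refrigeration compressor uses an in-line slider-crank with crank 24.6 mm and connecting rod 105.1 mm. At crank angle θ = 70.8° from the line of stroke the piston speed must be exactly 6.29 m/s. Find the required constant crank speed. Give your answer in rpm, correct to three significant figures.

For an in-line slider-crank, |v_piston| = rω|sinθ|·[1 + r cosθ/√(L² − r² sin²θ)].
With r = 0.0246 m, L = 0.1051 m, θ = 70.8°: the bracketed kinematic factor |dx/dθ| = 0.025065 m.
ω = v/|dx/dθ| = 6.29/0.025065 = 250.94 rad/s.
N = 60ω/(2π) = 2396.3 rpm.

2400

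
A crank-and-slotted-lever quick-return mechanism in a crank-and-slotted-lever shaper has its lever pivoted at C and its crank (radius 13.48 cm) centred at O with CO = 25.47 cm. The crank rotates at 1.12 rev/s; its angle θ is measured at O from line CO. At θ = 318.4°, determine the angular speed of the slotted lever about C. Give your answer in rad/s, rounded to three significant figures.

ω = 7.037 rad/s (from 1.12 rev/s).
Crank pin A relative to C: A = (d + r cosθ, r sinθ); lever angle φ = atan2(r sinθ, d + r cosθ).
Differentiating tanφ: φ̇ = rω(d cosθ + r)/(d² + r² + 2dr cosθ).
d² + r² + 2dr cosθ = |CA|² = 0.134392 m²;  d cosθ + r = +0.32526 m.
|ω_lever| = |0.1348·7.037·+0.32526| / 0.134392 = 2.2959 rad/s.

2.30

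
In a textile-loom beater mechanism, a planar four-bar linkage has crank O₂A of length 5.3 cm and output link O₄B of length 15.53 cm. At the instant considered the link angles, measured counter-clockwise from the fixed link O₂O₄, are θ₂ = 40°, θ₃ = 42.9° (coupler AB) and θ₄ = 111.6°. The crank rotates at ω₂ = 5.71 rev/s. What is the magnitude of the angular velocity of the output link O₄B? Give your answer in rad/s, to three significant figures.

0.665

ω₂ = 35.88 rad/s (from 5.71 rev/s).
Differentiating the loop-closure r₂e^{iθ₂}+r₃e^{iθ₃}=r₁+r₄e^{iθ₄} gives r₂ω₂e^{iθ₂}+r₃ω₃e^{iθ₃}=r₄ω₄e^{iθ₄}.
Eliminating the other unknown: ω₄ = r₂ω₂ sin(θ₂−θ₃) / [r₄ sin(θ₄−θ₃)].
Numerator sine = -0.05059; denominator sine = +0.93169.
Result = 0.053·35.88·(-0.05059) / (0.1553·(+0.93169)) = -0.66487 rad/s; magnitude 0.66487 rad/s.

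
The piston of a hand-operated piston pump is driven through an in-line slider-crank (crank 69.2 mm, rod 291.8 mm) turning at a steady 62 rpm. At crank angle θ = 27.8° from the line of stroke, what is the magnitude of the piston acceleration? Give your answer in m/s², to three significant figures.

2.98

ω = 2π·62/60 = 6.493 rad/s
x(θ) = r cosθ + √(L² − r² sin²θ); with ω constant, a = ω²·d²x/dθ².
d²x/dθ² = −r cosθ − r²(cos2θ)/√u − r⁴ sin²2θ/(4u^{3/2}),  u = L² − r² sin²θ = 0.0841056 m².
Substituting r = 0.0692 m, L = 0.2918 m, θ = 27.8°: d²x/dθ² = -0.070702 m.
a = ω²·d²x/dθ² = (6.493)²·(-0.070702) = -2.9804 m/s²;  |a| = 2.9804 m/s².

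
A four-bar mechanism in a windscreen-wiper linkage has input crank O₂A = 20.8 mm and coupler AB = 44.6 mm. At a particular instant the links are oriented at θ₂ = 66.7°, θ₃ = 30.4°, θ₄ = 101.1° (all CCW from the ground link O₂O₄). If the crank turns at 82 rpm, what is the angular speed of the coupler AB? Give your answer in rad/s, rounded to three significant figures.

ω₂ = 8.587 rad/s (from 82 rpm).
Differentiating the loop-closure r₂e^{iθ₂}+r₃e^{iθ₃}=r₁+r₄e^{iθ₄} gives r₂ω₂e^{iθ₂}+r₃ω₃e^{iθ₃}=r₄ω₄e^{iθ₄}.
Eliminating the other unknown: ω₃ = r₂ω₂ sin(θ₄−θ₂) / [r₃ sin(θ₃−θ₄)].
Numerator sine = +0.56497; denominator sine = -0.94380.
Result = 0.0208·8.587·(+0.56497) / (0.0446·(-0.94380)) = -2.3973 rad/s; magnitude 2.3973 rad/s.

2.40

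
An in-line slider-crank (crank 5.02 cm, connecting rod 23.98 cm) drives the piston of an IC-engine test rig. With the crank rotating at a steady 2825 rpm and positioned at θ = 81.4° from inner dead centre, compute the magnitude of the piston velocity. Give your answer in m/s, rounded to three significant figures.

15.2

ω = 2π·2825/60 = 295.8 rad/s
For an in-line slider-crank, x = r cosθ + √(L² − r² sin²θ), so v = −rω sinθ·[1 + r cosθ/√(L² − r² sin²θ)].
With r = 0.0502 m, L = 0.2398 m, θ = 81.4°: √(L² − r² sin²θ) = 0.23461 m.
v = −0.0502·295.8·0.98876·[1 + 0.0502·0.14954/0.23461] = -15.154 m/s.
|v| = 15.154 m/s.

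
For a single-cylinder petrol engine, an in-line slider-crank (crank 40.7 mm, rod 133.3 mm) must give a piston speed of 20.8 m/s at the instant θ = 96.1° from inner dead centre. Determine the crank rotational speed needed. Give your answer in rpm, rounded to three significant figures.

5080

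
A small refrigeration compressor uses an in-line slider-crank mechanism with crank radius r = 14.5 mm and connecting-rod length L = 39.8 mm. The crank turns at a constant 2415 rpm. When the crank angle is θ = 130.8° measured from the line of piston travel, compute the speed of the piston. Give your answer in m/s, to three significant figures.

2.09

ω = 2π·2415/60 = 252.9 rad/s
For an in-line slider-crank, x = r cosθ + √(L² − r² sin²θ), so v = −rω sinθ·[1 + r cosθ/√(L² − r² sin²θ)].
With r = 0.0145 m, L = 0.0398 m, θ = 130.8°: √(L² − r² sin²θ) = 0.038256 m.
v = −0.0145·252.9·0.75700·[1 + 0.0145·-0.65342/0.038256] = -2.0884 m/s.
|v| = 2.0884 m/s.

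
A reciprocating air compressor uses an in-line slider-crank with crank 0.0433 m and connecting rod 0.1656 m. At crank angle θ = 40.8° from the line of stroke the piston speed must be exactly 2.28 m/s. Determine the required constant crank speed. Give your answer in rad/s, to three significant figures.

67.1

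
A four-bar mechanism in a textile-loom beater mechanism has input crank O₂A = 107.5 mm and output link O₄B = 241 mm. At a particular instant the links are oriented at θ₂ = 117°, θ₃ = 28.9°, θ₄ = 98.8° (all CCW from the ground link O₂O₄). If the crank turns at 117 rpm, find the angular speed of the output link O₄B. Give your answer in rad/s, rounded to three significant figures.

5.82

ω₂ = 12.25 rad/s (from 117 rpm).
Differentiating the loop-closure r₂e^{iθ₂}+r₃e^{iθ₃}=r₁+r₄e^{iθ₄} gives r₂ω₂e^{iθ₂}+r₃ω₃e^{iθ₃}=r₄ω₄e^{iθ₄}.
Eliminating the other unknown: ω₄ = r₂ω₂ sin(θ₂−θ₃) / [r₄ sin(θ₄−θ₃)].
Numerator sine = +0.99945; denominator sine = +0.93909.
Result = 0.1075·12.25·(+0.99945) / (0.241·(+0.93909)) = +5.8164 rad/s; magnitude 5.8164 rad/s.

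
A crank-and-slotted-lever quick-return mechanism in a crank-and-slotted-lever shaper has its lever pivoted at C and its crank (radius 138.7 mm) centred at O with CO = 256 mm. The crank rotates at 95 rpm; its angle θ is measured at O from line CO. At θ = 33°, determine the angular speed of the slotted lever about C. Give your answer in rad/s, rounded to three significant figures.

ω = 9.948 rad/s (from 95 rpm).
Crank pin A relative to C: A = (d + r cosθ, r sinθ); lever angle φ = atan2(r sinθ, d + r cosθ).
Differentiating tanφ: φ̇ = rω(d cosθ + r)/(d² + r² + 2dr cosθ).
d² + r² + 2dr cosθ = |CA|² = 0.144331 m²;  d cosθ + r = +0.3534 m.
|ω_lever| = |0.1387·9.948·+0.3534| / 0.144331 = 3.3786 rad/s.

3.38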